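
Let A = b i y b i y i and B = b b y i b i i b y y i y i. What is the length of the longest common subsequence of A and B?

6

A longest common subsequence is biyiyi (length 6); the LCS DP confirms no longer common subsequence exists.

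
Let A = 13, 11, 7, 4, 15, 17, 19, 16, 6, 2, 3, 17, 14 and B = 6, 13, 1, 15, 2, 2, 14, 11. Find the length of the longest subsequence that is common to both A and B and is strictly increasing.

2

A longest common strictly increasing subsequence is 13, 15 (length 2); it appears in order in both A and B, and no longer such subsequence exists.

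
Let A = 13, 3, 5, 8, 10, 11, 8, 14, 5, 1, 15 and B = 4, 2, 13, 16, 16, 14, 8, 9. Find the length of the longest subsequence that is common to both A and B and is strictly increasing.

2

A longest common strictly increasing subsequence is 13, 14 (length 2); it appears in order in both A and B, and no longer such subsequence exists.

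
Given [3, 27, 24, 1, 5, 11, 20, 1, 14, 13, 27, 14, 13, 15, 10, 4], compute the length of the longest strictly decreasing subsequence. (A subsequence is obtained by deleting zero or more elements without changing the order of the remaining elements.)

Let dp[i] be the longest decreasing subsequence ending at position i. Then dp = [1, 1, 2, 3, 3, 3, 3, 4, 4, 5, 1, 4, 5, 4, 6, 7].
The maximum is 7; one witness is 27, 24, 20, 14, 13, 10, 4 at positions 2,3,7,9,10,15,16.

7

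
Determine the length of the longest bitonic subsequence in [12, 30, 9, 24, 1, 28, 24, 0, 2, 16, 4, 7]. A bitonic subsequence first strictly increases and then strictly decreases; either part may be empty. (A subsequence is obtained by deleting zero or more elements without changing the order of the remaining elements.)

One longest bitonic subsequence is 12, 30, 28, 24, 16, 7 (positions 1,2,6,7,10,12): it rises to 30 then falls. Length 6 is optimal.

6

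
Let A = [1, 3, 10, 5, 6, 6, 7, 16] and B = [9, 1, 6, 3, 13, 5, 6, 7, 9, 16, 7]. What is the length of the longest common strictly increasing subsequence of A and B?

For each value that appears in both, track the longest common increasing run ending there.
The best achievable length is 6; one witness is 1, 3, 5, 6, 7, 16 (A-positions 1,2,4,5,7,8, B-positions 2,4,6,7,8,10).

6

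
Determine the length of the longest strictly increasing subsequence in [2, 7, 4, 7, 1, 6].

3

Let dp[i] be the longest increasing subsequence ending at position i. Then dp = [1, 2, 2, 3, 1, 3].
The maximum is 3; one witness is 2, 4, 7 at positions 1,3,4.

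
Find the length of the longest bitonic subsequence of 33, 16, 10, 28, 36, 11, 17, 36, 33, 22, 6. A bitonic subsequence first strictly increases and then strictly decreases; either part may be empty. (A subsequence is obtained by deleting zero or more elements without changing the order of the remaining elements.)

Let inc[i] be the LIS ending at i and dec[i] the longest strictly decreasing subsequence starting at i. inc = [1, 1, 1, 2, 3, 2, 3, 4, 4, 4, 1], dec = [4, 3, 2, 3, 4, 2, 2, 4, 3, 2, 1].
max_i inc[i]+dec[i]−1 = 7, with one witness 10, 11, 17, 36, 33, 22, 6.

7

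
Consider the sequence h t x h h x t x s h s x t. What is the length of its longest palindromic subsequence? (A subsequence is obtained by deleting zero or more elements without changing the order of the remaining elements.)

One longest palindromic subsequence is txhxtxhxt (positions 2,3,5,6,7,8,10,12,13); it reads the same forward and backward, and the interval DP gives dp[1][13] = 9.

9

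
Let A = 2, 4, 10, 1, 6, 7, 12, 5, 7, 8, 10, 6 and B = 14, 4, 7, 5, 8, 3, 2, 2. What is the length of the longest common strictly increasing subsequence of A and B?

For each value that appears in both, track the longest common increasing run ending there.
The best achievable length is 3; one witness is 4, 7, 8 (A-positions 2,6,10, B-positions 2,3,5).

3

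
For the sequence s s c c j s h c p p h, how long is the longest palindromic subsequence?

One longest palindromic subsequence is hpph (positions 7,9,10,11); it reads the same forward and backward, and the interval DP gives dp[1][11] = 4.

4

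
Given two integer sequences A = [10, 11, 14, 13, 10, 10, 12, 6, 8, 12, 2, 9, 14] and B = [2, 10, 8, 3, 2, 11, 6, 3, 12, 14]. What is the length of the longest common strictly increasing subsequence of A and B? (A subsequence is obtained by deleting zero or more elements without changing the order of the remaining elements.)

For each value that appears in both, track the longest common increasing run ending there.
The best achievable length is 4; one witness is 10, 11, 12, 14 (A-positions 1,2,7,13, B-positions 2,6,9,10).

4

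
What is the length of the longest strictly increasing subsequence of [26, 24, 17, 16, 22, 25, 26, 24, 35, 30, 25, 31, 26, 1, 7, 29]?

Scanning left to right, the best length ending at each element is: 26→1, 24→1, 17→1, 16→1, 22→2, 25→3, 26→4, 24→3, 35→5, 30→5, 25→4, 31→6, 26→5, 1→1, 7→2, 29→6.
So the longest increasing subsequence has length 6, e.g. 17, 22, 25, 26, 30, 31.

6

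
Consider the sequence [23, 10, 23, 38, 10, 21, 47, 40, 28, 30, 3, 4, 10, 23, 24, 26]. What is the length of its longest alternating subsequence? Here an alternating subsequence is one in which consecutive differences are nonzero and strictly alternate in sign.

A longest alternating subsequence is 23, 10, 23, 10, 47, 28, 30, 3, 4 (positions 1,2,3,5,7,9,10,11,12); its 8 consecutive differences strictly alternate in sign, and length 9 is optimal.

9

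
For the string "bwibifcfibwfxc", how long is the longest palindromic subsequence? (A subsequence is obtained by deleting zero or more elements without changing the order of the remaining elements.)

One longest palindromic subsequence is wbifcfibw (positions 2,4,5,6,7,8,9,10,11); it reads the same forward and backward, and the interval DP gives dp[1][14] = 9.

9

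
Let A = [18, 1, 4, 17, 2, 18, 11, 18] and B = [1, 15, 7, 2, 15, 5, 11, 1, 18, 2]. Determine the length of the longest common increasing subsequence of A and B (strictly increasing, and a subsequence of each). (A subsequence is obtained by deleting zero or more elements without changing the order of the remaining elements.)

A longest common strictly increasing subsequence is 1, 2, 11, 18 (length 4); it appears in order in both A and B, and no longer such subsequence exists.

4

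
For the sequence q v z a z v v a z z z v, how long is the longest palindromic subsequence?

8

One longest palindromic subsequence is vzzvvzzv (positions 2,3,5,6,7,10,11,12); it reads the same forward and backward, and the interval DP gives dp[1][12] = 8.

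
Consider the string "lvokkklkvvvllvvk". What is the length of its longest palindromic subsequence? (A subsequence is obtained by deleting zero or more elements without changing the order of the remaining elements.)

8

Using dp[i][j] = 2 + dp[i+1][j−1] if the ends match, else max(dp[i+1][j], dp[i][j−1]):
dp[1][16] = 8. A witness is kvvllvvk at positions 4,9,10,12,13,14,15,16.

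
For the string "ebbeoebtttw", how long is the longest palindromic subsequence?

5

One longest palindromic subsequence is beoeb (positions 3,4,5,6,7); it reads the same forward and backward, and the interval DP gives dp[1][11] = 5.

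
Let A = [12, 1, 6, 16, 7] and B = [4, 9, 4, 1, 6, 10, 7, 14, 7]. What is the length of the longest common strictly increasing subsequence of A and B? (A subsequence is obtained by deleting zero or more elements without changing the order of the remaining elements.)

For each value that appears in both, track the longest common increasing run ending there.
The best achievable length is 3; one witness is 1, 6, 7 (A-positions 2,3,5, B-positions 4,5,7).

3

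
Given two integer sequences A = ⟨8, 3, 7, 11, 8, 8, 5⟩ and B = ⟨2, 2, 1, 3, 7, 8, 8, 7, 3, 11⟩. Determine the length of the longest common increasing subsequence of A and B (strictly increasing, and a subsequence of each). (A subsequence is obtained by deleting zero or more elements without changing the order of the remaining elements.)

3

A longest common strictly increasing subsequence is 3, 7, 8 (length 3); it appears in order in both A and B, and no longer such subsequence exists.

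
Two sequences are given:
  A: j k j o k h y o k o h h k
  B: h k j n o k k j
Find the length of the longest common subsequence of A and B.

5

Backtracking the LCS table gives one alignment: k (A2,B2) → j (A3,B3) → o (A4,B5) → k (A5,B6) → k (A9,B7).
So the longest common subsequence has length 5.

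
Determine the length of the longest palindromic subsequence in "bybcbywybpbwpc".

One longest palindromic subsequence is cwbpbwc (positions 4,7,9,10,11,12,14); it reads the same forward and backward, and the interval DP gives dp[1][14] = 7.

7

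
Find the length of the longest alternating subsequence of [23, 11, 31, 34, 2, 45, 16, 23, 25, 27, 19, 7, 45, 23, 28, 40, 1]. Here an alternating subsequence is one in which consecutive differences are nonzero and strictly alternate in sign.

Track the best alternating length ending on an up-step vs a down-step at each position: up/down = 1/1, 1/2, 3/1, 3/1, 1/4, 5/1, 5/6, 7/6, 7/6, 7/6, 7/8, 5/8, 9/1, 9/10, 11/10, 11/10, 1/12.
The maximum over both is 12; one such subsequence is 23, 11, 31, 2, 45, 16, 23, 19, 45, 23, 28, 1.

12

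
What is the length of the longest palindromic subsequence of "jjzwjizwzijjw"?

9

One longest palindromic subsequence is wjizwzijw (positions 4,5,6,7,8,9,10,12,13); it reads the same forward and backward, and the interval DP gives dp[1][13] = 9.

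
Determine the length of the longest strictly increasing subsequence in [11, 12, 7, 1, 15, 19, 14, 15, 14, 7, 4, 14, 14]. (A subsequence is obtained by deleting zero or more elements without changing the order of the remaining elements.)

4

One longest increasing subsequence is 11, 12, 15, 19 (positions 1,2,5,6), of length 4; no longer one exists.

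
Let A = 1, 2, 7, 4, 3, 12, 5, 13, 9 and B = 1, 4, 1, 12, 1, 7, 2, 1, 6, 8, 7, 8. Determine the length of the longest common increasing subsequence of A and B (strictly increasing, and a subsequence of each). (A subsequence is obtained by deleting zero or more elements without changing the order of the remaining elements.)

3

For each value that appears in both, track the longest common increasing run ending there.
The best achievable length is 3; one witness is 1, 4, 12 (A-positions 1,4,6, B-positions 1,2,4).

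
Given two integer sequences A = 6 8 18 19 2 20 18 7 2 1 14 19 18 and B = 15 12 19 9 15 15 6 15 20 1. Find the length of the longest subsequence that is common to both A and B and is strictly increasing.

For each value that appears in both, track the longest common increasing run ending there.
The best achievable length is 2; one witness is 19, 20 (A-positions 4,6, B-positions 3,9).

2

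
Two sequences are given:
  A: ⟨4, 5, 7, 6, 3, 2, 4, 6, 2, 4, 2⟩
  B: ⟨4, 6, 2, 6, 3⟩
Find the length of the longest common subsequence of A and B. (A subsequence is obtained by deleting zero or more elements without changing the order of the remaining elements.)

4

Backtracking the LCS table gives one alignment: 4 (A1,B1) → 6 (A4,B2) → 2 (A6,B3) → 6 (A8,B4).
So the longest common subsequence has length 4.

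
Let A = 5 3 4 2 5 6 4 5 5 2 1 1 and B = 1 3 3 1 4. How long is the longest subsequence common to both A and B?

2

A longest common subsequence is 3, 4 (length 2); the LCS DP confirms no longer common subsequence exists.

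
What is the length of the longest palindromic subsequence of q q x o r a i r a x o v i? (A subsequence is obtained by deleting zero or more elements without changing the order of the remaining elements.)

5

Using dp[i][j] = 2 + dp[i+1][j−1] if the ends match, else max(dp[i+1][j], dp[i][j−1]):
dp[1][13] = 5. A witness is oarao at positions 4,6,8,9,11.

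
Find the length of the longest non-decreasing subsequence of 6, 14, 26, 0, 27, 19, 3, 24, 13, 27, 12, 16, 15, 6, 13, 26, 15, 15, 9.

6

Let dp[i] be the longest non-decreasing subsequence ending at position i. Then dp = [1, 2, 3, 1, 4, 3, 2, 4, 3, 5, 3, 4, 4, 3, 4, 5, 5, 6, 4].
The maximum is 6; one witness is 0, 3, 13, 15, 15, 15 at positions 4,7,9,13,17,18.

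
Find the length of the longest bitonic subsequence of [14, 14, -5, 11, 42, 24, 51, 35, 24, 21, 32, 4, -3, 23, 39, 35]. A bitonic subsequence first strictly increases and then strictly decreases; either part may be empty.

One longest bitonic subsequence is -5, 11, 42, 51, 35, 24, 21, 4, -3 (positions 3,4,5,7,8,9,10,12,13): it rises to 51 then falls. Length 9 is optimal.

9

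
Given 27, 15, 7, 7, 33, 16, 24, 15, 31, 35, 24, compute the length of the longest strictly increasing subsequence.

5

Scanning left to right, the best length ending at each element is: 27→1, 15→1, 7→1, 7→1, 33→2, 16→2, 24→3, 15→2, 31→4, 35→5, 24→3.
So the longest increasing subsequence has length 5, e.g. 15, 16, 24, 31, 35.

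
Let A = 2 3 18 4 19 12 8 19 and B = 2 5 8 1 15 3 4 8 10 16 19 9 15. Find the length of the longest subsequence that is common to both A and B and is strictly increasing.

5

For each value that appears in both, track the longest common increasing run ending there.
The best achievable length is 5; one witness is 2, 3, 4, 8, 19 (A-positions 1,2,4,7,8, B-positions 1,6,7,8,11).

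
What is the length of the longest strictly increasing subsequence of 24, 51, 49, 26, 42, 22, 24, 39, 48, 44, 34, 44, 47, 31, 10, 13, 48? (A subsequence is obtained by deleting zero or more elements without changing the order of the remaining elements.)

6

Let dp[i] be the longest increasing subsequence ending at position i. Then dp = [1, 2, 2, 2, 3, 1, 2, 3, 4, 4, 3, 4, 5, 3, 1, 2, 6].
The maximum is 6; one witness is 24, 26, 42, 44, 47, 48 at positions 1,4,5,10,13,17.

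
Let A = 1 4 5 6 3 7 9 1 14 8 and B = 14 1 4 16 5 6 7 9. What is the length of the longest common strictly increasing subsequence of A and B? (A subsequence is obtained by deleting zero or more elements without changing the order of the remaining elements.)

A longest common strictly increasing subsequence is 1, 4, 5, 6, 7, 9 (length 6); it appears in order in both A and B, and no longer such subsequence exists.

6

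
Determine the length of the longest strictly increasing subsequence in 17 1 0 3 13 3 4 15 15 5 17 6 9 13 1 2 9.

7

Scanning left to right, the best length ending at each element is: 17→1, 1→1, 0→1, 3→2, 13→3, 3→2, 4→3, 15→4, 15→4, 5→4, 17→5, 6→5, 9→6, 13→7, 1→2, 2→3, 9→6.
So the longest increasing subsequence has length 7, e.g. 1, 3, 4, 5, 6, 9, 13.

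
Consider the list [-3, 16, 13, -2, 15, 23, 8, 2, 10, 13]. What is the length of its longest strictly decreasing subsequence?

Let dp[i] be the longest decreasing subsequence ending at position i. Then dp = [1, 1, 2, 3, 2, 1, 3, 4, 3, 3].
The maximum is 4; one witness is 16, 13, 8, 2 at positions 2,3,7,8.

4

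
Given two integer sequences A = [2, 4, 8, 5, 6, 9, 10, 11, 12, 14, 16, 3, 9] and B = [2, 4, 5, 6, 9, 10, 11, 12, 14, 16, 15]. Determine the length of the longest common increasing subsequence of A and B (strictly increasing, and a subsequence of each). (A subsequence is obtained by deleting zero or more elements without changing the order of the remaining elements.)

10

A longest common strictly increasing subsequence is 2, 4, 5, 6, 9, 10, 11, 12, 14, 16 (length 10); it appears in order in both A and B, and no longer such subsequence exists.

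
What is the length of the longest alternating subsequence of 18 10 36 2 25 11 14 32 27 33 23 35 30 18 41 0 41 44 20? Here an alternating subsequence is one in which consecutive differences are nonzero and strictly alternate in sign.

A longest alternating subsequence is 18, 10, 36, 2, 25, 11, 32, 27, 33, 23, 35, 30, 41, 0, 41, 20 (positions 1,2,3,4,5,6,8,9,10,11,12,13,15,16,17,19); its 15 consecutive differences strictly alternate in sign, and length 16 is optimal.

16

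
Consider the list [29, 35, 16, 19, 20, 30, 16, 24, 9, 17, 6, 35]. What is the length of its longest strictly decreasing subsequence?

Let dp[i] be the longest decreasing subsequence ending at position i. Then dp = [1, 1, 2, 2, 2, 2, 3, 3, 4, 4, 5, 1].
The maximum is 5; one witness is 29, 19, 16, 9, 6 at positions 1,4,7,9,11.

5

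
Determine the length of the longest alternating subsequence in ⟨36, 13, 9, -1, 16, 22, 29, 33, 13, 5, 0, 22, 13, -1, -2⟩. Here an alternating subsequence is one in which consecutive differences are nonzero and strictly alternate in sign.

A longest alternating subsequence is 36, 13, 16, 13, 22, 13 (positions 1,2,5,9,12,13); its 5 consecutive differences strictly alternate in sign, and length 6 is optimal.

6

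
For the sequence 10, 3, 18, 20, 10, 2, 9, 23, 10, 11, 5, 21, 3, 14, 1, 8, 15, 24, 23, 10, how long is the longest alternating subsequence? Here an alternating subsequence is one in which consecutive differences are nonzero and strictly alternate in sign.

A longest alternating subsequence is 10, 3, 18, 10, 23, 10, 11, 5, 21, 3, 14, 1, 24, 23 (positions 1,2,3,5,8,9,10,11,12,13,14,15,18,19); its 13 consecutive differences strictly alternate in sign, and length 14 is optimal.

14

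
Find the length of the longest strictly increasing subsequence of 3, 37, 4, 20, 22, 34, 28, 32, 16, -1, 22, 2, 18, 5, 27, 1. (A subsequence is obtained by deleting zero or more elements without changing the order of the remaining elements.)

6

Let dp[i] be the longest increasing subsequence ending at position i. Then dp = [1, 2, 2, 3, 4, 5, 5, 6, 3, 1, 4, 2, 4, 3, 5, 2].
The maximum is 6; one witness is 3, 4, 20, 22, 28, 32 at positions 1,3,4,5,7,8.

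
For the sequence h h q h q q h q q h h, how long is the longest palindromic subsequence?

10

One longest palindromic subsequence is hhqhqqhqhh (positions 1,2,3,4,5,6,7,9,10,11); it reads the same forward and backward, and the interval DP gives dp[1][11] = 10.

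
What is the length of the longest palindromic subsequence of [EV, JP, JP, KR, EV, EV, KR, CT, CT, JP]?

6

One longest palindromic subsequence is JP KR EV EV KR JP (positions 2,4,5,6,7,10); it reads the same forward and backward, and the interval DP gives dp[1][10] = 6.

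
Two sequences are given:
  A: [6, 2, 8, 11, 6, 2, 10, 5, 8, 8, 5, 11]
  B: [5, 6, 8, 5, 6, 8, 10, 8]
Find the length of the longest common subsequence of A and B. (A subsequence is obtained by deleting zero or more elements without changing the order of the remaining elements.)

Backtracking the LCS table gives one alignment: 6 (A1,B2) → 8 (A3,B3) → 6 (A5,B5) → 10 (A7,B7) → 8 (A10,B8).
So the longest common subsequence has length 5.

5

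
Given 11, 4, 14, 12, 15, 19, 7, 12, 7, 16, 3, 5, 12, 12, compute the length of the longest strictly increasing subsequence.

One longest increasing subsequence is 11, 14, 15, 19 (positions 1,3,5,6), of length 4; no longer one exists.

4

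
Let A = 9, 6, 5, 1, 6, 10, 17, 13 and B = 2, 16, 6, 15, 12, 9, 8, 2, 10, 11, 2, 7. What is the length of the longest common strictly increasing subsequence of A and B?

2

For each value that appears in both, track the longest common increasing run ending there.
The best achievable length is 2; one witness is 6, 10 (A-positions 2,6, B-positions 3,9).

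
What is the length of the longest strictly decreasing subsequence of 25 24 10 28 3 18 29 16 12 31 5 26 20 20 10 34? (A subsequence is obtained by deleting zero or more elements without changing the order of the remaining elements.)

6

One longest decreasing subsequence is 25, 24, 18, 16, 12, 5 (positions 1,2,6,8,9,11), of length 6; no longer one exists.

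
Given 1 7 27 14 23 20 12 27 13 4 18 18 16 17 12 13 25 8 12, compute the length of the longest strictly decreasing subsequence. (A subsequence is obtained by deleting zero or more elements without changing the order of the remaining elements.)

Let dp[i] be the longest decreasing subsequence ending at position i. Then dp = [1, 1, 1, 2, 2, 3, 4, 1, 4, 5, 4, 4, 5, 5, 6, 6, 2, 7, 7].
The maximum is 7; one witness is 27, 23, 20, 18, 16, 12, 8 at positions 3,5,6,11,13,15,18.

7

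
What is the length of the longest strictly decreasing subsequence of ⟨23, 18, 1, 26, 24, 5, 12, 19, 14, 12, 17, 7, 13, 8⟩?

One longest decreasing subsequence is 26, 24, 19, 14, 12, 7 (positions 4,5,8,9,10,12), of length 6; no longer one exists.

6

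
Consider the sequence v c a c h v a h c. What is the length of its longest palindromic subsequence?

5

Using dp[i][j] = 2 + dp[i+1][j−1] if the ends match, else max(dp[i+1][j], dp[i][j−1]):
dp[1][9] = 5. A witness is chahc at positions 2,5,7,8,9.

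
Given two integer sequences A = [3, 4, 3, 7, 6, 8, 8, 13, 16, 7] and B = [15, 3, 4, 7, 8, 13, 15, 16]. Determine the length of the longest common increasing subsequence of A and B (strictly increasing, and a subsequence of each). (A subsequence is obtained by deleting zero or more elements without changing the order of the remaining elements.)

For each value that appears in both, track the longest common increasing run ending there.
The best achievable length is 6; one witness is 3, 4, 7, 8, 13, 16 (A-positions 1,2,4,6,8,9, B-positions 2,3,4,5,6,8).

6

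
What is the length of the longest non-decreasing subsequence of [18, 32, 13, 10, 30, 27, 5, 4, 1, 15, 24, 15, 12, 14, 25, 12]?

4

One longest non-decreasing subsequence is 13, 15, 24, 25 (positions 3,10,11,15), of length 4; no longer one exists.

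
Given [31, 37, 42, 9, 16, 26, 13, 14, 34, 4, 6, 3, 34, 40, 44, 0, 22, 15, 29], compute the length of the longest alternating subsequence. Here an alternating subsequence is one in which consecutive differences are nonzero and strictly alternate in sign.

14

Track the best alternating length ending on an up-step vs a down-step at each position: up/down = 1/1, 2/1, 2/1, 1/3, 4/3, 4/3, 4/5, 6/5, 6/3, 1/7, 8/7, 1/9, 10/3, 10/3, 10/1, 1/11, 12/11, 12/13, 14/11.
The maximum over both is 14; one such subsequence is 31, 37, 9, 16, 13, 14, 4, 6, 3, 34, 0, 22, 15, 29.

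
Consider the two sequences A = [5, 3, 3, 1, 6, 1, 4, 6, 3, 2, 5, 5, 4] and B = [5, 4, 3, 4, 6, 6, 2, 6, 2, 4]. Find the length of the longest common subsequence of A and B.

6

Backtracking the LCS table gives one alignment: 5 (A1,B1) → 3 (A2,B3) → 6 (A5,B6) → 6 (A8,B8) → 2 (A10,B9) → 4 (A13,B10).
So the longest common subsequence has length 6.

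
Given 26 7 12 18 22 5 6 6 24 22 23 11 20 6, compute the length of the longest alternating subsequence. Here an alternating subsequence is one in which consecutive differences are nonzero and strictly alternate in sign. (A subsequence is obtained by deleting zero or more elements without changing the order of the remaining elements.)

10

A longest alternating subsequence is 26, 7, 12, 5, 24, 22, 23, 11, 20, 6 (positions 1,2,3,6,9,10,11,12,13,14); its 9 consecutive differences strictly alternate in sign, and length 10 is optimal.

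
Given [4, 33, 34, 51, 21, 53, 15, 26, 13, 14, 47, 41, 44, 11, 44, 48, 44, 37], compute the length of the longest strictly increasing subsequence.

Let dp[i] be the longest increasing subsequence ending at position i. Then dp = [1, 2, 3, 4, 2, 5, 2, 3, 2, 3, 4, 4, 5, 2, 5, 6, 5, 4].
The maximum is 6; one witness is 4, 33, 34, 41, 44, 48 at positions 1,2,3,12,13,16.

6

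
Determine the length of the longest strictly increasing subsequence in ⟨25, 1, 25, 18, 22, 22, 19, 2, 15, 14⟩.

3

Scanning left to right, the best length ending at each element is: 25→1, 1→1, 25→2, 18→2, 22→3, 22→3, 19→3, 2→2, 15→3, 14→3.
So the longest increasing subsequence has length 3, e.g. 1, 18, 22.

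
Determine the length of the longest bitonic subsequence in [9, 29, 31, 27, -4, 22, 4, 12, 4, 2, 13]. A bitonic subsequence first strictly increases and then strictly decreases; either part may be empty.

One longest bitonic subsequence is 9, 29, 31, 27, 22, 12, 4, 2 (positions 1,2,3,4,6,8,9,10): it rises to 31 then falls. Length 8 is optimal.

8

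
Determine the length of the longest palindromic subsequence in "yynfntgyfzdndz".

5

Using dp[i][j] = 2 + dp[i+1][j−1] if the ends match, else max(dp[i+1][j], dp[i][j−1]):
dp[1][14] = 5. A witness is zdndz at positions 10,11,12,13,14.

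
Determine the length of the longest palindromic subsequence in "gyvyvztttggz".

5

One longest palindromic subsequence is ztttz (positions 6,7,8,9,12); it reads the same forward and backward, and the interval DP gives dp[1][12] = 5.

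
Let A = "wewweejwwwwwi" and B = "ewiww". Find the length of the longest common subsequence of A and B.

A longest common subsequence is ewww (length 4); the LCS DP confirms no longer common subsequence exists.

4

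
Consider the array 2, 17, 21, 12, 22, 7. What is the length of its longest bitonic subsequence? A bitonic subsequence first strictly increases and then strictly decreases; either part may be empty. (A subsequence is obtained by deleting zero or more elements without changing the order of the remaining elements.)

One longest bitonic subsequence is 2, 17, 21, 12, 7 (positions 1,2,3,4,6): it rises to 21 then falls. Length 5 is optimal.

5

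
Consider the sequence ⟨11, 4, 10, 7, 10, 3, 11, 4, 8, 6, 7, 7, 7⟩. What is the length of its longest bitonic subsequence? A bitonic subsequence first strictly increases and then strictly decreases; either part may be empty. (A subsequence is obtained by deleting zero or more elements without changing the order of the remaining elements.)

6

One longest bitonic subsequence is 4, 7, 10, 11, 8, 7 (positions 2,4,5,7,9,13): it rises to 11 then falls. Length 6 is optimal.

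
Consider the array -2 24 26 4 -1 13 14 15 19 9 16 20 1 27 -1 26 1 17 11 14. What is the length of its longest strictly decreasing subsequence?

5

Scanning left to right, the best length ending at each element is: -2→1, 24→1, 26→1, 4→2, -1→3, 13→2, 14→2, 15→2, 19→2, 9→3, 16→3, 20→2, 1→4, 27→1, -1→5, 26→2, 1→4, 17→3, 11→4, 14→4.
So the longest decreasing subsequence has length 5, e.g. 24, 13, 9, 1, -1.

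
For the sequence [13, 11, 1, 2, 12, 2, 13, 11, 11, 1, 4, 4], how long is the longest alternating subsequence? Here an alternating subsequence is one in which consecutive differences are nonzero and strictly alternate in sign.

7

Track the best alternating length ending on an up-step vs a down-step at each position: up/down = 1/1, 1/2, 1/2, 3/2, 3/2, 3/4, 5/1, 5/6, 5/6, 1/6, 7/6, 7/6.
The maximum over both is 7; one such subsequence is 13, 11, 12, 2, 13, 1, 4.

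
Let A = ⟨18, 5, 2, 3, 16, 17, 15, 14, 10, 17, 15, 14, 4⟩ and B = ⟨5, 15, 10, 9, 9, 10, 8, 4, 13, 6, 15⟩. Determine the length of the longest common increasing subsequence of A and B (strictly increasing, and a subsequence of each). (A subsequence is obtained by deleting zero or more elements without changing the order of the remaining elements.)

3

For each value that appears in both, track the longest common increasing run ending there.
The best achievable length is 3; one witness is 5, 10, 15 (A-positions 2,9,11, B-positions 1,3,11).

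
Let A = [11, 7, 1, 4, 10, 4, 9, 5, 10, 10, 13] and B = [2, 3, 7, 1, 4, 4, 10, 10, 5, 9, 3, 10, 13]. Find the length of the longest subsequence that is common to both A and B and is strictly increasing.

For each value that appears in both, track the longest common increasing run ending there.
The best achievable length is 5; one witness is 1, 4, 5, 10, 13 (A-positions 3,4,8,9,11, B-positions 4,5,9,12,13).

5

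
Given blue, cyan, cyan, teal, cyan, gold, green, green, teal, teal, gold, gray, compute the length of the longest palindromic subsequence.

4

Using dp[i][j] = 2 + dp[i+1][j−1] if the ends match, else max(dp[i+1][j], dp[i][j−1]):
dp[1][12] = 4. A witness is gold teal teal gold at positions 6,9,10,11.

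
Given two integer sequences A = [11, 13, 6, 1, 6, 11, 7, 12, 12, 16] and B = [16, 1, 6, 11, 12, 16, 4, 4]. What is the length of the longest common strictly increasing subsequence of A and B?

For each value that appears in both, track the longest common increasing run ending there.
The best achievable length is 5; one witness is 1, 6, 11, 12, 16 (A-positions 4,5,6,8,10, B-positions 2,3,4,5,6).

5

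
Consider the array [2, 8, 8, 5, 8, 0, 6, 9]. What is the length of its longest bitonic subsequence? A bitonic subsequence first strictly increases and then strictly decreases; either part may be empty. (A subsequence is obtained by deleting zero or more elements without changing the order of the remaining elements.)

Let inc[i] be the LIS ending at i and dec[i] the longest strictly decreasing subsequence starting at i. inc = [1, 2, 2, 2, 3, 1, 3, 4], dec = [2, 3, 3, 2, 2, 1, 1, 1].
max_i inc[i]+dec[i]−1 = 4, with one witness 2, 8, 5, 0.

4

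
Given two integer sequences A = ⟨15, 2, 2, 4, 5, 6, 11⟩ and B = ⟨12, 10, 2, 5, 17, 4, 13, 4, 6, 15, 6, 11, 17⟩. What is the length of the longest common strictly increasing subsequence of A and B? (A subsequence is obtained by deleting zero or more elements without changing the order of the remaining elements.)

4

For each value that appears in both, track the longest common increasing run ending there.
The best achievable length is 4; one witness is 2, 5, 6, 11 (A-positions 2,5,6,7, B-positions 3,4,9,12).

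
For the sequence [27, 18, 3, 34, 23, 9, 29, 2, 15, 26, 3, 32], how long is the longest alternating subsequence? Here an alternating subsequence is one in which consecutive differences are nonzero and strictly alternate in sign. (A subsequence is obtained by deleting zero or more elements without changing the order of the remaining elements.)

9

A longest alternating subsequence is 27, 18, 34, 23, 29, 2, 15, 3, 32 (positions 1,2,4,5,7,8,9,11,12); its 8 consecutive differences strictly alternate in sign, and length 9 is optimal.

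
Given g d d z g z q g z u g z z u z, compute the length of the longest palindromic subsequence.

7

Using dp[i][j] = 2 + dp[i+1][j−1] if the ends match, else max(dp[i+1][j], dp[i][j−1]):
dp[1][15] = 7. A witness is zzzgzzz at positions 4,6,9,11,12,13,15.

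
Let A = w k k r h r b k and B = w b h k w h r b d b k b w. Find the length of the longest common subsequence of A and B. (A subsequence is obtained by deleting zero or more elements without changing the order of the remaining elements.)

6

Backtracking the LCS table gives one alignment: w (A1,B1) → k (A2,B4) → h (A5,B6) → r (A6,B7) → b (A7,B10) → k (A8,B11).
So the longest common subsequence has length 6.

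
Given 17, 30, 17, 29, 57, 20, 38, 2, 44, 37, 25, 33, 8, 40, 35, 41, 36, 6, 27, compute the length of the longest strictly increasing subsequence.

Scanning left to right, the best length ending at each element is: 17→1, 30→2, 17→1, 29→2, 57→3, 20→2, 38→3, 2→1, 44→4, 37→3, 25→3, 33→4, 8→2, 40→5, 35→5, 41→6, 36→6, 6→2, 27→4.
So the longest increasing subsequence has length 6, e.g. 17, 20, 25, 33, 40, 41.

6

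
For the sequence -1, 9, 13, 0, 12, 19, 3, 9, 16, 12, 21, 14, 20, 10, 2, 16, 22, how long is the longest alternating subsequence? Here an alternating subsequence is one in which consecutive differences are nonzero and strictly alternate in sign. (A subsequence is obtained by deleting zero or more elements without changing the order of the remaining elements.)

A longest alternating subsequence is -1, 9, 0, 12, 3, 16, 12, 21, 14, 20, 10, 16 (positions 1,2,4,5,7,9,10,11,12,13,14,16); its 11 consecutive differences strictly alternate in sign, and length 12 is optimal.

12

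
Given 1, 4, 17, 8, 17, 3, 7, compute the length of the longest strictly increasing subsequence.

4

Let dp[i] be the longest increasing subsequence ending at position i. Then dp = [1, 2, 3, 3, 4, 2, 3].
The maximum is 4; one witness is 1, 4, 8, 17 at positions 1,2,4,5.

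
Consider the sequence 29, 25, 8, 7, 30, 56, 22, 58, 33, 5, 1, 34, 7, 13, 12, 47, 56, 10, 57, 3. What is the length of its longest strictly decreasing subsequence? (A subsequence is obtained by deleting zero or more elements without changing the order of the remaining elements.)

7

Scanning left to right, the best length ending at each element is: 29→1, 25→2, 8→3, 7→4, 30→1, 56→1, 22→3, 58→1, 33→2, 5→5, 1→6, 34→2, 7→4, 13→4, 12→5, 47→2, 56→2, 10→6, 57→2, 3→7.
So the longest decreasing subsequence has length 7, e.g. 29, 25, 22, 13, 12, 10, 3.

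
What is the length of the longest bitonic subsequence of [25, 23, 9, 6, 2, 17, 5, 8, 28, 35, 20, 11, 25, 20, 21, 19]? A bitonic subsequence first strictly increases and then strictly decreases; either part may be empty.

Let inc[i] be the LIS ending at i and dec[i] the longest strictly decreasing subsequence starting at i. inc = [1, 1, 1, 1, 1, 2, 2, 3, 4, 5, 4, 4, 5, 5, 6, 5], dec = [5, 4, 3, 2, 1, 2, 1, 1, 4, 4, 2, 1, 3, 2, 2, 1].
max_i inc[i]+dec[i]−1 = 8, with one witness 2, 5, 8, 28, 35, 25, 21, 19.

8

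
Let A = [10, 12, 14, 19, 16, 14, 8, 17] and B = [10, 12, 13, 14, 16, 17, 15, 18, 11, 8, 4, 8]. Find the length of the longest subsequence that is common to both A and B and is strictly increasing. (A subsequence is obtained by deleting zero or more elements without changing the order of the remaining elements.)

For each value that appears in both, track the longest common increasing run ending there.
The best achievable length is 5; one witness is 10, 12, 14, 16, 17 (A-positions 1,2,3,5,8, B-positions 1,2,4,5,6).

5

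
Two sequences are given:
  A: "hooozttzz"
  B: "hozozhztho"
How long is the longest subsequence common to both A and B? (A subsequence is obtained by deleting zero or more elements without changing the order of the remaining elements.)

A longest common subsequence is hoozt (length 5); the LCS DP confirms no longer common subsequence exists.

5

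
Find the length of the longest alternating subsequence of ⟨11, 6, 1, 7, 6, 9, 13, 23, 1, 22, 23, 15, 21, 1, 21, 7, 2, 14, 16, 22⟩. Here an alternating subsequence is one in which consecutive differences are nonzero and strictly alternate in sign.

Track the best alternating length ending on an up-step vs a down-step at each position: up/down = 1/1, 1/2, 1/2, 3/2, 3/4, 5/2, 5/1, 5/1, 1/6, 7/6, 7/1, 7/8, 9/8, 1/10, 11/8, 11/12, 11/12, 13/12, 13/12, 13/8.
The maximum over both is 13; one such subsequence is 11, 6, 7, 6, 9, 1, 22, 15, 21, 1, 21, 7, 14.

13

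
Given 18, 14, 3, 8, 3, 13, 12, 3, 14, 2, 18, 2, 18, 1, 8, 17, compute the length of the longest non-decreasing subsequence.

6

Let dp[i] be the longest non-decreasing subsequence ending at position i. Then dp = [1, 1, 1, 2, 2, 3, 3, 3, 4, 1, 5, 2, 6, 1, 4, 5].
The maximum is 6; one witness is 3, 8, 13, 14, 18, 18 at positions 3,4,6,9,11,13.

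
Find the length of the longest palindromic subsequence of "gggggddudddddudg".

11

Using dp[i][j] = 2 + dp[i+1][j−1] if the ends match, else max(dp[i+1][j], dp[i][j−1]):
dp[1][16] = 11. A witness is gdudddddudg at positions 1,6,8,9,10,11,12,13,14,15,16.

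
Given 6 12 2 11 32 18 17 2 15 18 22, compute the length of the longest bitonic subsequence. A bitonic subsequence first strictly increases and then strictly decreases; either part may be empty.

Let inc[i] be the LIS ending at i and dec[i] the longest strictly decreasing subsequence starting at i. inc = [1, 2, 1, 2, 3, 3, 3, 1, 3, 4, 5], dec = [2, 3, 1, 2, 4, 3, 2, 1, 1, 1, 1].
max_i inc[i]+dec[i]−1 = 6, with one witness 6, 12, 32, 18, 17, 15.

6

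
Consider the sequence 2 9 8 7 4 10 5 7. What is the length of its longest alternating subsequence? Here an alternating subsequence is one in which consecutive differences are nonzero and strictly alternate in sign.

6

A longest alternating subsequence is 2, 9, 8, 10, 5, 7 (positions 1,2,3,6,7,8); its 5 consecutive differences strictly alternate in sign, and length 6 is optimal.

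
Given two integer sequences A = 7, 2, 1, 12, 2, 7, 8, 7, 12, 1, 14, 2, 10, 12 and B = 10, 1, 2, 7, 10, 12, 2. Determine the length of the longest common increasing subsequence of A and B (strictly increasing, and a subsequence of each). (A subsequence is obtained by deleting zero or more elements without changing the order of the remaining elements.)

5

For each value that appears in both, track the longest common increasing run ending there.
The best achievable length is 5; one witness is 1, 2, 7, 10, 12 (A-positions 3,5,6,13,14, B-positions 2,3,4,5,6).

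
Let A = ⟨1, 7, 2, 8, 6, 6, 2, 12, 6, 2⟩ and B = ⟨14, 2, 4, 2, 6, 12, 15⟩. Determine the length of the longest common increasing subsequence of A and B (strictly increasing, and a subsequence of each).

3

A longest common strictly increasing subsequence is 2, 6, 12 (length 3); it appears in order in both A and B, and no longer such subsequence exists.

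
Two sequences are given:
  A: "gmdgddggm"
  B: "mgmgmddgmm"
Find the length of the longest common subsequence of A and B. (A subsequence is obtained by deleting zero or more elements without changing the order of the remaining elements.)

Backtracking the LCS table gives one alignment: g (A1,B2) → m (A2,B3) → g (A4,B4) → d (A5,B6) → d (A6,B7) → g (A7,B8) → m (A9,B10).
So the longest common subsequence has length 7.

7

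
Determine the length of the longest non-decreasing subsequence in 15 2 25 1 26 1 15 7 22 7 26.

One longest non-decreasing subsequence is 1, 1, 15, 22, 26 (positions 4,6,7,9,11), of length 5; no longer one exists.

5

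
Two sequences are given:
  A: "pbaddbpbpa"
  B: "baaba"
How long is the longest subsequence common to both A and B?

A longest common subsequence is baba (length 4); the LCS DP confirms no longer common subsequence exists.

4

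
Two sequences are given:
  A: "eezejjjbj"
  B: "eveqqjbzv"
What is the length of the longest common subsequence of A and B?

4

A longest common subsequence is eejb (length 4); the LCS DP confirms no longer common subsequence exists.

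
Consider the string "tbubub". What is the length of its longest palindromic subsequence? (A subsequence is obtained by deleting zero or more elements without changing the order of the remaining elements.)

5

One longest palindromic subsequence is bubub (positions 2,3,4,5,6); it reads the same forward and backward, and the interval DP gives dp[1][6] = 5.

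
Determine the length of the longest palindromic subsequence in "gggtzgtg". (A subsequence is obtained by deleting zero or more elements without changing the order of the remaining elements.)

One longest palindromic subsequence is gtgtg (positions 1,4,6,7,8); it reads the same forward and backward, and the interval DP gives dp[1][8] = 5.

5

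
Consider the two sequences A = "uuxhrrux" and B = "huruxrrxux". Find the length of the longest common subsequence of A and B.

7

A longest common subsequence is uuxrrux (length 7); the LCS DP confirms no longer common subsequence exists.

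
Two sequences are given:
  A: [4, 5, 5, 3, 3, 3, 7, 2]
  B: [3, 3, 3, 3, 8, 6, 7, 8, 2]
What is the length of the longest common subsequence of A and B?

5

Backtracking the LCS table gives one alignment: 3 (A4,B2) → 3 (A5,B3) → 3 (A6,B4) → 7 (A7,B7) → 2 (A8,B9).
So the longest common subsequence has length 5.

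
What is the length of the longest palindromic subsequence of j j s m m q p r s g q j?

6

Using dp[i][j] = 2 + dp[i+1][j−1] if the ends match, else max(dp[i+1][j], dp[i][j−1]):
dp[1][12] = 6. A witness is jsmmsj at positions 1,3,4,5,9,12.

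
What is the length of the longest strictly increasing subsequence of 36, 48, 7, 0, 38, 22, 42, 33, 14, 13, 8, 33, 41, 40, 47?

5

One longest increasing subsequence is 7, 22, 33, 41, 47 (positions 3,6,8,13,15), of length 5; no longer one exists.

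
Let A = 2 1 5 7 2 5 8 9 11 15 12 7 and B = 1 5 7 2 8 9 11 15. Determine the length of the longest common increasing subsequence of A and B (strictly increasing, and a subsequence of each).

A longest common strictly increasing subsequence is 1, 5, 7, 8, 9, 11, 15 (length 7); it appears in order in both A and B, and no longer such subsequence exists.

7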